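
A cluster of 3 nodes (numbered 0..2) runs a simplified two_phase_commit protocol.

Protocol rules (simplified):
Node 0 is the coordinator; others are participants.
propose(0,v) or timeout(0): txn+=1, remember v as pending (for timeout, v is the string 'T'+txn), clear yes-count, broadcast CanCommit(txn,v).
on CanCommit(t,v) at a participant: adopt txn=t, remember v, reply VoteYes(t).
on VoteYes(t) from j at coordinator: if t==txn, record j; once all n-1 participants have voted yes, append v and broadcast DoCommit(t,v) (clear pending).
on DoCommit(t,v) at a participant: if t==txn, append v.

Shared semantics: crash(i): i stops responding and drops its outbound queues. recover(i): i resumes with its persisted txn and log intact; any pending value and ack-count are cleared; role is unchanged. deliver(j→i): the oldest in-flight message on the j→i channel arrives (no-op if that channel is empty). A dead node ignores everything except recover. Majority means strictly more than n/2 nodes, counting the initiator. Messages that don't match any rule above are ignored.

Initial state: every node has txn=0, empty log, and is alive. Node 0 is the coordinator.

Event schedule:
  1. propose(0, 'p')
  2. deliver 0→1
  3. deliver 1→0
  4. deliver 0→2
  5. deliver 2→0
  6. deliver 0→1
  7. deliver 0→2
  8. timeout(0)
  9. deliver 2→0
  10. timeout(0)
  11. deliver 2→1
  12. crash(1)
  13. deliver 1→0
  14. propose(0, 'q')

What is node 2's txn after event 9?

1

e1 propose(0,'p'): 0[coor,t=1,-]
e2 deliver 0→1: 1[part,t=1,-]
e3 deliver 1→0: ·
e4 deliver 0→2: 2[part,t=1,-]
e5 deliver 2→0: 0[coor,t=1,p]
e6 deliver 0→1: 1[part,t=1,p]
e7 deliver 0→2: 2[part,t=1,p]
e8 timeout(0): 0[coor,t=2,p]
e9 deliver 2→0: ·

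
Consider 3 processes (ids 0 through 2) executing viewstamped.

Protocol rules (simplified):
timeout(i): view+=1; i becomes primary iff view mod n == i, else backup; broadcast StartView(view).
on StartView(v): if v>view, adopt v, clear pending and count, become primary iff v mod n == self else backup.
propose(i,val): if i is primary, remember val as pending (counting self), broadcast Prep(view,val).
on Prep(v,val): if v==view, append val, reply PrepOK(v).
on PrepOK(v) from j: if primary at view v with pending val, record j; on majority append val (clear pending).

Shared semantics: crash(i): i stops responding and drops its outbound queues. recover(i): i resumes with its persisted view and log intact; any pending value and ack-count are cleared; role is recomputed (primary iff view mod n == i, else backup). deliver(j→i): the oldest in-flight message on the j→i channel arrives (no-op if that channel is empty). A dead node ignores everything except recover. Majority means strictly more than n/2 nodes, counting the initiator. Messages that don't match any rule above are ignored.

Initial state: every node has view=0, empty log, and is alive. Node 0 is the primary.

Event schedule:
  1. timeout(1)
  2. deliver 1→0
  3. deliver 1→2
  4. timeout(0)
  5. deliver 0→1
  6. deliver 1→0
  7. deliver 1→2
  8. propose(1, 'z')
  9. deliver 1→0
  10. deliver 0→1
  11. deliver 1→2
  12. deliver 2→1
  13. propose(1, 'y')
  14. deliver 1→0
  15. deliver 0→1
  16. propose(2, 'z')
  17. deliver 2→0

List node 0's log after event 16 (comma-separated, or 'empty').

empty

1. timeout(1):  <1:prim v1 ->
2. deliver 1→0:  <0:back v1 ->
3. deliver 1→2:  <2:back v1 ->
4. timeout(0):  <0:back v2 ->
5. deliver 0→1:  <1:back v2 ->
6. deliver 1→0:  nop
7. deliver 1→2:  nop
8. propose(1,'z'):  nop
9. deliver 1→0:  nop
10. deliver 0→1:  nop
11. deliver 1→2:  nop
12. deliver 2→1:  nop
13. propose(1,'y'):  nop
14. deliver 1→0:  nop
15. deliver 0→1:  nop
16. propose(2,'z'):  nop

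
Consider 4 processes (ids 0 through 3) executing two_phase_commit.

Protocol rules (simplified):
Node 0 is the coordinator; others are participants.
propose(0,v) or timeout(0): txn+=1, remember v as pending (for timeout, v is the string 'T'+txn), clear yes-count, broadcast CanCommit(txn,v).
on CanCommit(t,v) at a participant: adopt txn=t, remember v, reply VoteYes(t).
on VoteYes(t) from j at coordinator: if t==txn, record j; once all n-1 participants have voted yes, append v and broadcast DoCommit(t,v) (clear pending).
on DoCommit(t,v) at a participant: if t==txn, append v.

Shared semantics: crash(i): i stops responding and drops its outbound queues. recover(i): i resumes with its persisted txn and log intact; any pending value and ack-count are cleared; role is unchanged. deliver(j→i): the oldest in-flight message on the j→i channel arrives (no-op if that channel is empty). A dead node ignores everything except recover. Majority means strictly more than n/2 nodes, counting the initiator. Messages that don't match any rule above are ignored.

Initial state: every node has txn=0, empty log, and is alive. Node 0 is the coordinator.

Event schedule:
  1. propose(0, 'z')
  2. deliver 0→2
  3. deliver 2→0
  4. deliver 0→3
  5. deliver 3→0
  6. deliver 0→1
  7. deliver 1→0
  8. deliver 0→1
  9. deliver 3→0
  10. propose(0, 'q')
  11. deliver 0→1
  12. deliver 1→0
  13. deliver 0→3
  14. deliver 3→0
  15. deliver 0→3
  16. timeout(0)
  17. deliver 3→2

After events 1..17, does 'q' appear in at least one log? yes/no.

no

[1] propose(0,'z') → N0(coor t1 [-])
[2] deliver 0→2 → N2(part t1 [-])
[3] deliver 2→0 → ∅
[4] deliver 0→3 → N3(part t1 [-])
[5] deliver 3→0 → ∅
[6] deliver 0→1 → N1(part t1 [-])
[7] deliver 1→0 → N0(coor t1 [z])
[8] deliver 0→1 → N1(part t1 [z])
[9] deliver 3→0 → ∅
[10] propose(0,'q') → N0(coor t2 [z])
[11] deliver 0→1 → N1(part t2 [z])
[12] deliver 1→0 → ∅
[13] deliver 0→3 → N3(part t1 [z])
[14] deliver 3→0 → ∅
[15] deliver 0→3 → N3(part t2 [z])
[16] timeout(0) → N0(coor t3 [z])
[17] deliver 3→2 → ∅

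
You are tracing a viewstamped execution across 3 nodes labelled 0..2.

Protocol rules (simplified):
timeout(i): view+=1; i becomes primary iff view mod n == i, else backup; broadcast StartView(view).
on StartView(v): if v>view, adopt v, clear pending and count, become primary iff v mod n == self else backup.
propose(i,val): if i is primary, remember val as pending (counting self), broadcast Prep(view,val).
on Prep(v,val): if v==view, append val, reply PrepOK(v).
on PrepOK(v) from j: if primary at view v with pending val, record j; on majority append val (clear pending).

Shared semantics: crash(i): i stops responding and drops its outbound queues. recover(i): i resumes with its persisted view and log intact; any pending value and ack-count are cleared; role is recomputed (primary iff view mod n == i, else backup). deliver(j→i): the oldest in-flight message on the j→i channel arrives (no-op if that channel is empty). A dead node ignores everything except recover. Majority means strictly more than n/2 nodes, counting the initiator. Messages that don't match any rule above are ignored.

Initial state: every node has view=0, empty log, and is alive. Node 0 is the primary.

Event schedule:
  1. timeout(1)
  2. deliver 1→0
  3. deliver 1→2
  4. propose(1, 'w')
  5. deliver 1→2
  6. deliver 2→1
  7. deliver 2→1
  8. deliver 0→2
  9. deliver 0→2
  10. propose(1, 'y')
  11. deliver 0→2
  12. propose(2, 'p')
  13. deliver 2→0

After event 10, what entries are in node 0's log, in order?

empty

step 1 timeout(1): 1={prim,v=1,log=-}
step 2 deliver 1→0: 0={back,v=1,log=-}
step 3 deliver 1→2: 2={back,v=1,log=-}
step 4 propose(1,'w'): —
step 5 deliver 1→2: 2={back,v=1,log=w}
step 6 deliver 2→1: 1={prim,v=1,log=w}
step 7 deliver 2→1: —
step 8 deliver 0→2: —
step 9 deliver 0→2: —
step 10 propose(1,'y'): —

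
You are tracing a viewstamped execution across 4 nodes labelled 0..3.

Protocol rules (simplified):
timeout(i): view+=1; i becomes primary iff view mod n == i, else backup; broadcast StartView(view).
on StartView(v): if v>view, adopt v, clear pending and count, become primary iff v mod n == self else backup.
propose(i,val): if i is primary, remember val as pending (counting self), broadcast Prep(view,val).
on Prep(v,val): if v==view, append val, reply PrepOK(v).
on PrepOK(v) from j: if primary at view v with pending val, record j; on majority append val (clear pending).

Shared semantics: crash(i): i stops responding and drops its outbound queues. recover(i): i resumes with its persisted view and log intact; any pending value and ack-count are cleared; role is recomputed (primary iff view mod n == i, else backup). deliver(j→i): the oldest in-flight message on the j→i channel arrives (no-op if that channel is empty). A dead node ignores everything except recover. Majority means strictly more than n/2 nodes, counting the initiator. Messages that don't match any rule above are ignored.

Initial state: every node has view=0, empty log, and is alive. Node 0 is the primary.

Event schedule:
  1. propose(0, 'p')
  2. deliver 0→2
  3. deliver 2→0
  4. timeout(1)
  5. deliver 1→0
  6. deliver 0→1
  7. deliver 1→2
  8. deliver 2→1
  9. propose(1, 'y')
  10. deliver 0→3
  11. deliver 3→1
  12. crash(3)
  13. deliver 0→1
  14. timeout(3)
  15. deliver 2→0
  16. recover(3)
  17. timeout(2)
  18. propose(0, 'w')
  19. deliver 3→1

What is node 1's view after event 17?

1

e1 propose(0,'p'): ·
e2 deliver 0→2: 2[back,v=0,p]
e3 deliver 2→0: ·
e4 timeout(1): 1[prim,v=1,-]
e5 deliver 1→0: 0[back,v=1,-]
e6 deliver 0→1: ·
e7 deliver 1→2: 2[back,v=1,p]
e8 deliver 2→1: ·
e9 propose(1,'y'): ·
e10 deliver 0→3: 3[back,v=0,p]
e11 deliver 3→1: ·
e12 crash(3): 3[✗back,v=0,p]
e13 deliver 0→1: ·
e14 timeout(3): ·
e15 deliver 2→0: ·
e16 recover(3): 3[back,v=0,p]
e17 timeout(2): 2[prim,v=2,p]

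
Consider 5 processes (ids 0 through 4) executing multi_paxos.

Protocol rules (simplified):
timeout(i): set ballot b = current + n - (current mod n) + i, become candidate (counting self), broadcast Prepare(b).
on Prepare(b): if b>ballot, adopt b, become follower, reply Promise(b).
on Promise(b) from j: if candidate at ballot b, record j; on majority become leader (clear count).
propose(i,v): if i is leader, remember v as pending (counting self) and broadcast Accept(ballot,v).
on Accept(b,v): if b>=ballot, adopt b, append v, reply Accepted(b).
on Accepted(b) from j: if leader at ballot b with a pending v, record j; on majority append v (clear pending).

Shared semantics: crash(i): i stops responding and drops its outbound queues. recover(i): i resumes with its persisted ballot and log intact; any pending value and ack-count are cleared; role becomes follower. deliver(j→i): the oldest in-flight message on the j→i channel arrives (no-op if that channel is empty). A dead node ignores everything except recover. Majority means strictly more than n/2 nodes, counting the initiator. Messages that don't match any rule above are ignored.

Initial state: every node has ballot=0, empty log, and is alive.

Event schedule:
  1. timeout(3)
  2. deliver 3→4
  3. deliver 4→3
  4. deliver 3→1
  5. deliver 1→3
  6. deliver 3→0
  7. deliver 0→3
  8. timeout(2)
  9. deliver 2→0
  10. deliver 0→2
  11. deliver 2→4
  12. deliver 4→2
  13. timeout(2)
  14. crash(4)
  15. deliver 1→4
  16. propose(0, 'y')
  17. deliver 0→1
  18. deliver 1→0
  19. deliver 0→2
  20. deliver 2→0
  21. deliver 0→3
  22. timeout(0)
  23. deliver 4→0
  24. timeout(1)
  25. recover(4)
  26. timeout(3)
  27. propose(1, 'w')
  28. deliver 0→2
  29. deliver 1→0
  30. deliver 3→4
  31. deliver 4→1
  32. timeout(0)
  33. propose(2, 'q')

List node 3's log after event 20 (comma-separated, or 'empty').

empty

step 1 timeout(3): 3={cand,b=8,log=-}
step 2 deliver 3→4: 4={foll,b=8,log=-}
step 3 deliver 4→3: —
step 4 deliver 3→1: 1={foll,b=8,log=-}
step 5 deliver 1→3: 3={lead,b=8,log=-}
step 6 deliver 3→0: 0={foll,b=8,log=-}
step 7 deliver 0→3: —
step 8 timeout(2): 2={cand,b=7,log=-}
step 9 deliver 2→0: —
step 10 deliver 0→2: —
step 11 deliver 2→4: —
step 12 deliver 4→2: —
step 13 timeout(2): 2={cand,b=12,log=-}
step 14 crash(4): 4={✗foll,b=8,log=-}
step 15 deliver 1→4: —
step 16 propose(0,'y'): —
step 17 deliver 0→1: —
step 18 deliver 1→0: —
step 19 deliver 0→2: —
step 20 deliver 2→0: 0={foll,b=12,log=-}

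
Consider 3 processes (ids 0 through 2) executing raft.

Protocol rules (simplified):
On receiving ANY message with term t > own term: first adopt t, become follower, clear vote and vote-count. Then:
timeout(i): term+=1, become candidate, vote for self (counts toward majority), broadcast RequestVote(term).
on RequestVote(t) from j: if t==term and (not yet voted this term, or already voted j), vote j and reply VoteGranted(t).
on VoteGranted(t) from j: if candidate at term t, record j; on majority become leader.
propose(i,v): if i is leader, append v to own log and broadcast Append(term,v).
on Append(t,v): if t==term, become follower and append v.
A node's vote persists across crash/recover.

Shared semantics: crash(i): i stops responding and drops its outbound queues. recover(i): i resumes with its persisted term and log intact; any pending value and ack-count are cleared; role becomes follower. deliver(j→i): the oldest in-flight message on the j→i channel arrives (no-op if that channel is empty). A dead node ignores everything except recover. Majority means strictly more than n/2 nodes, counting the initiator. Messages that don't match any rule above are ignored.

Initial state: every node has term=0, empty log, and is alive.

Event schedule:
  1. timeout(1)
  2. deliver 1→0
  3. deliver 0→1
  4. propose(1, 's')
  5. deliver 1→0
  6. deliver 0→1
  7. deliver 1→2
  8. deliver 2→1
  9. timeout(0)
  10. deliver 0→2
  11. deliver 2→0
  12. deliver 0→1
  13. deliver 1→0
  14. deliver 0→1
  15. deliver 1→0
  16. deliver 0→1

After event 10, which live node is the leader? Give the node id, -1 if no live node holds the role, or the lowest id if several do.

[1] timeout(1) → N1(cand t1 [-])
[2] deliver 1→0 → N0(foll t1 [-])
[3] deliver 0→1 → N1(lead t1 [-])
[4] propose(1,'s') → N1(lead t1 [s])
[5] deliver 1→0 → N0(foll t1 [s])
[6] deliver 0→1 → ∅
[7] deliver 1→2 → N2(foll t1 [-])
[8] deliver 2→1 → ∅
[9] timeout(0) → N0(cand t2 [s])
[10] deliver 0→2 → N2(foll t2 [-])

1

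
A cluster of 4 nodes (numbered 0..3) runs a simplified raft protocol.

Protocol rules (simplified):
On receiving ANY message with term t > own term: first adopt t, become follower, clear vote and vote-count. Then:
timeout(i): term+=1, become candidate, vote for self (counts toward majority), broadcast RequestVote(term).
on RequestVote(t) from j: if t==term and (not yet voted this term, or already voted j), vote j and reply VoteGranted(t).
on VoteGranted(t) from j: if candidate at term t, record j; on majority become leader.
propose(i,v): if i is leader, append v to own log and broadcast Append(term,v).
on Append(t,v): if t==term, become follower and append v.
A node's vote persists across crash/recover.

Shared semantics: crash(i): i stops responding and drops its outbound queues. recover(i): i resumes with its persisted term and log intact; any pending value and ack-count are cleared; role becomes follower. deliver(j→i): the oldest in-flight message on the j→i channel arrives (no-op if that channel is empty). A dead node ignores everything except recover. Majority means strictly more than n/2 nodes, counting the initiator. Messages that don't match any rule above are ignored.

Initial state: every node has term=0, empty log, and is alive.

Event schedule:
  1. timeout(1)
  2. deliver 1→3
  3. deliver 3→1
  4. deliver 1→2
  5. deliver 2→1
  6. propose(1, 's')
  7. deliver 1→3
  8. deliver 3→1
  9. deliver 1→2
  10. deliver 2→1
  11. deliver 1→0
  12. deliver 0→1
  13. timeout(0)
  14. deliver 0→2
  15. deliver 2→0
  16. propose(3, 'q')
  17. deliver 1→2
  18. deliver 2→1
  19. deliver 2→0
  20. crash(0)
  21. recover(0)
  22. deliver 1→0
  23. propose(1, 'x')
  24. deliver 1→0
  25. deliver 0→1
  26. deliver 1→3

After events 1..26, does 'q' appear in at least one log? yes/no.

1. timeout(1):  <1:cand t1 ->
2. deliver 1→3:  <3:foll t1 ->
3. deliver 3→1:  nop
4. deliver 1→2:  <2:foll t1 ->
5. deliver 2→1:  <1:lead t1 ->
6. propose(1,'s'):  <1:lead t1 s>
7. deliver 1→3:  <3:foll t1 s>
8. deliver 3→1:  nop
9. deliver 1→2:  <2:foll t1 s>
10. deliver 2→1:  nop
11. deliver 1→0:  <0:foll t1 ->
12. deliver 0→1:  nop
13. timeout(0):  <0:cand t2 ->
14. deliver 0→2:  <2:foll t2 s>
15. deliver 2→0:  nop
16. propose(3,'q'):  nop
17. deliver 1→2:  nop
18. deliver 2→1:  nop
19. deliver 2→0:  nop
20. crash(0):  <0:✗cand t2 ->
21. recover(0):  <0:foll t2 ->
22. deliver 1→0:  nop
23. propose(1,'x'):  <1:lead t1 s,x>
24. deliver 1→0:  nop
25. deliver 0→1:  nop
26. deliver 1→3:  <3:foll t1 s,x>

no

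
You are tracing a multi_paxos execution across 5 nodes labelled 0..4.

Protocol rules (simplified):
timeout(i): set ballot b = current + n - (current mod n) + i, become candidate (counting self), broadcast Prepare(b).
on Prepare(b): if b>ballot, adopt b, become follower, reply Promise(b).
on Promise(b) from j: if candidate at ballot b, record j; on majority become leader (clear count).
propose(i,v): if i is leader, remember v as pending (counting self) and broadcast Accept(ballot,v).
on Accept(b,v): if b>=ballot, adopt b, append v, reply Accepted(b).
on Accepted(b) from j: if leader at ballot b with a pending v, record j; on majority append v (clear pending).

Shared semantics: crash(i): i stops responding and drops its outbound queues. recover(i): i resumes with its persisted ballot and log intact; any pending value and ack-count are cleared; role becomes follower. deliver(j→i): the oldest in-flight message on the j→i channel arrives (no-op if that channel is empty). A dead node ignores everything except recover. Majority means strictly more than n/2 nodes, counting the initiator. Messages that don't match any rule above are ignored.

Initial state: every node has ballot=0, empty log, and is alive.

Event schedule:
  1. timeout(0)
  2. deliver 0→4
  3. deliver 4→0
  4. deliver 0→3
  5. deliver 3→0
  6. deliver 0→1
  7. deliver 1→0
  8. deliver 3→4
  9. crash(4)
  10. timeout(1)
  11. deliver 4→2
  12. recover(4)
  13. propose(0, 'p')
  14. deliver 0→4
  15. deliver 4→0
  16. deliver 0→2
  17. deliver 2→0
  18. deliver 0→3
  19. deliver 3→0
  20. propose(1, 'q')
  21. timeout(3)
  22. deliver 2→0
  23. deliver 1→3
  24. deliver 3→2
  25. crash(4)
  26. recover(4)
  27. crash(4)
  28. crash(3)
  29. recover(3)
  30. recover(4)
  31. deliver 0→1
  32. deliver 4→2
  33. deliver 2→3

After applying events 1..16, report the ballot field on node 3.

5

step 1 timeout(0): 0={cand,b=5,log=-}
step 2 deliver 0→4: 4={foll,b=5,log=-}
step 3 deliver 4→0: —
step 4 deliver 0→3: 3={foll,b=5,log=-}
step 5 deliver 3→0: 0={lead,b=5,log=-}
step 6 deliver 0→1: 1={foll,b=5,log=-}
step 7 deliver 1→0: —
step 8 deliver 3→4: —
step 9 crash(4): 4={✗foll,b=5,log=-}
step 10 timeout(1): 1={cand,b=11,log=-}
step 11 deliver 4→2: —
step 12 recover(4): 4={foll,b=5,log=-}
step 13 propose(0,'p'): —
step 14 deliver 0→4: 4={foll,b=5,log=p}
step 15 deliver 4→0: —
step 16 deliver 0→2: 2={foll,b=5,log=-}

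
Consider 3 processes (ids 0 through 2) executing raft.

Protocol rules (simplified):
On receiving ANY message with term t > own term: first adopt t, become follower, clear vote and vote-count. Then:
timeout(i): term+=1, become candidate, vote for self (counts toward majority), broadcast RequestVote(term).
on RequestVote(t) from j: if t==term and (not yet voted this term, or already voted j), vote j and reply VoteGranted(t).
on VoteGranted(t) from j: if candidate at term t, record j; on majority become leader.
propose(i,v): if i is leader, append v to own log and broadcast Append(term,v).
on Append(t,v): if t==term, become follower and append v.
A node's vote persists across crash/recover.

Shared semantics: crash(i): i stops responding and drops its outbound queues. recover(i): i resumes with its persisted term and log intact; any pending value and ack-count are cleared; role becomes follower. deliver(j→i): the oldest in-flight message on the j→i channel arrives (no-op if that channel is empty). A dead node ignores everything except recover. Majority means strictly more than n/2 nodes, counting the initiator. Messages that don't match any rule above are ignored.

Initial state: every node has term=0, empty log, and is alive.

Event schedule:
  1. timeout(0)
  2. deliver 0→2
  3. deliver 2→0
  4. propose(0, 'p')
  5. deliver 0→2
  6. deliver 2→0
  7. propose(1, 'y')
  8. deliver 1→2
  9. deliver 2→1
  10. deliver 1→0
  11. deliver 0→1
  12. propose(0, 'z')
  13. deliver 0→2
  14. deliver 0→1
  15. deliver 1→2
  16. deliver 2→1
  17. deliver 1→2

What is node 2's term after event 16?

1. timeout(0):  <0:cand t1 ->
2. deliver 0→2:  <2:foll t1 ->
3. deliver 2→0:  <0:lead t1 ->
4. propose(0,'p'):  <0:lead t1 p>
5. deliver 0→2:  <2:foll t1 p>
6. deliver 2→0:  nop
7. propose(1,'y'):  nop
8. deliver 1→2:  nop
9. deliver 2→1:  nop
10. deliver 1→0:  nop
11. deliver 0→1:  <1:foll t1 ->
12. propose(0,'z'):  <0:lead t1 p,z>
13. deliver 0→2:  <2:foll t1 p,z>
14. deliver 0→1:  <1:foll t1 p>
15. deliver 1→2:  nop
16. deliver 2→1:  nop

1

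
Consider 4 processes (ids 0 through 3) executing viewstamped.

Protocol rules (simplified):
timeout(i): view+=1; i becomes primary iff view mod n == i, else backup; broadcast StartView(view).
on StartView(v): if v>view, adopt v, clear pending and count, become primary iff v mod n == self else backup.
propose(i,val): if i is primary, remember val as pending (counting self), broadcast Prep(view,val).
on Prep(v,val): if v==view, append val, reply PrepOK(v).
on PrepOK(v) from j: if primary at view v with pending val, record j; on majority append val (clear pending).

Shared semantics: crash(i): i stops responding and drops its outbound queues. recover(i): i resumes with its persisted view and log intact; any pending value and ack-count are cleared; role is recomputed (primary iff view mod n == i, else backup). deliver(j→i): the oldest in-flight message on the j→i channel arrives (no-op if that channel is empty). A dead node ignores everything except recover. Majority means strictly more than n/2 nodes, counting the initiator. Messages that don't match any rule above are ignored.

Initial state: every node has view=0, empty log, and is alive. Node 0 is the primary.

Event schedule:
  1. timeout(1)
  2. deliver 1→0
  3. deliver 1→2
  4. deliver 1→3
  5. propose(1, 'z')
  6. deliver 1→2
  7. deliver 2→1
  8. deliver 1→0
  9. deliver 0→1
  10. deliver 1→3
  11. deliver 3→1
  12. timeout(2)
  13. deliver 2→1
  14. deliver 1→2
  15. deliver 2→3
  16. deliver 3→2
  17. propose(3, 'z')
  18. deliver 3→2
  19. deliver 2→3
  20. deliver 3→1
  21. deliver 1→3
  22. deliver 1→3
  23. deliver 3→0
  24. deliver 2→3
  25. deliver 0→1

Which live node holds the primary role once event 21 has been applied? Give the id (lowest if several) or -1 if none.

step 1 timeout(1): 1={prim,v=1,log=-}
step 2 deliver 1→0: 0={back,v=1,log=-}
step 3 deliver 1→2: 2={back,v=1,log=-}
step 4 deliver 1→3: 3={back,v=1,log=-}
step 5 propose(1,'z'): —
step 6 deliver 1→2: 2={back,v=1,log=z}
step 7 deliver 2→1: —
step 8 deliver 1→0: 0={back,v=1,log=z}
step 9 deliver 0→1: 1={prim,v=1,log=z}
step 10 deliver 1→3: 3={back,v=1,log=z}
step 11 deliver 3→1: —
step 12 timeout(2): 2={prim,v=2,log=z}
step 13 deliver 2→1: 1={back,v=2,log=z}
step 14 deliver 1→2: —
step 15 deliver 2→3: 3={back,v=2,log=z}
step 16 deliver 3→2: —
step 17 propose(3,'z'): —
step 18 deliver 3→2: —
step 19 deliver 2→3: —
step 20 deliver 3→1: —
step 21 deliver 1→3: —

2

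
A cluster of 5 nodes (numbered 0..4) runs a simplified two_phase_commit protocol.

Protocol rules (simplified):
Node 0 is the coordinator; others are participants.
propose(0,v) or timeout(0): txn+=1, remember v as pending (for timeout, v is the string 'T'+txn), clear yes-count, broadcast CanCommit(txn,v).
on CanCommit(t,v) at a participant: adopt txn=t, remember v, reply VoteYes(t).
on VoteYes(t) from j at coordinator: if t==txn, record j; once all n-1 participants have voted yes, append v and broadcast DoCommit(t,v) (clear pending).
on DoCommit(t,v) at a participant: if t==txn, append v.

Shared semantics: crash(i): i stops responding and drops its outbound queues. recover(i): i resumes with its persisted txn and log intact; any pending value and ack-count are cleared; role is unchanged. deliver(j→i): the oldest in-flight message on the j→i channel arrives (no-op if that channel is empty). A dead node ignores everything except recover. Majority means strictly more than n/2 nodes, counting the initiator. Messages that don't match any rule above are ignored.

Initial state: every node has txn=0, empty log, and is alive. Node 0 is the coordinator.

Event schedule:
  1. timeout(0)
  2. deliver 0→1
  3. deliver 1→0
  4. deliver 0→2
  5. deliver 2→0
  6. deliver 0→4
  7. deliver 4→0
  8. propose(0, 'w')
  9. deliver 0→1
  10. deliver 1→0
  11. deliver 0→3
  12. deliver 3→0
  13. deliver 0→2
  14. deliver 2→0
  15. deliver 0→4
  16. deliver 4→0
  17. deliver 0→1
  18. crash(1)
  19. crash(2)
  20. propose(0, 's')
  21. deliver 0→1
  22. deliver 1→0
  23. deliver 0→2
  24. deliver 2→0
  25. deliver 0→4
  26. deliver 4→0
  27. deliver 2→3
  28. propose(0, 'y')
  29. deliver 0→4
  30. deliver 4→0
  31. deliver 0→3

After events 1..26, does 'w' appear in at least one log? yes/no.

[1] timeout(0) → N0(coor t1 [-])
[2] deliver 0→1 → N1(part t1 [-])
[3] deliver 1→0 → ∅
[4] deliver 0→2 → N2(part t1 [-])
[5] deliver 2→0 → ∅
[6] deliver 0→4 → N4(part t1 [-])
[7] deliver 4→0 → ∅
[8] propose(0,'w') → N0(coor t2 [-])
[9] deliver 0→1 → N1(part t2 [-])
[10] deliver 1→0 → ∅
[11] deliver 0→3 → N3(part t1 [-])
[12] deliver 3→0 → ∅
[13] deliver 0→2 → N2(part t2 [-])
[14] deliver 2→0 → ∅
[15] deliver 0→4 → N4(part t2 [-])
[16] deliver 4→0 → ∅
[17] deliver 0→1 → ∅
[18] crash(1) → N1(✗part t2 [-])
[19] crash(2) → N2(✗part t2 [-])
[20] propose(0,'s') → N0(coor t3 [-])
[21] deliver 0→1 → ∅
[22] deliver 1→0 → ∅
[23] deliver 0→2 → ∅
[24] deliver 2→0 → ∅
[25] deliver 0→4 → N4(part t3 [-])
[26] deliver 4→0 → ∅

no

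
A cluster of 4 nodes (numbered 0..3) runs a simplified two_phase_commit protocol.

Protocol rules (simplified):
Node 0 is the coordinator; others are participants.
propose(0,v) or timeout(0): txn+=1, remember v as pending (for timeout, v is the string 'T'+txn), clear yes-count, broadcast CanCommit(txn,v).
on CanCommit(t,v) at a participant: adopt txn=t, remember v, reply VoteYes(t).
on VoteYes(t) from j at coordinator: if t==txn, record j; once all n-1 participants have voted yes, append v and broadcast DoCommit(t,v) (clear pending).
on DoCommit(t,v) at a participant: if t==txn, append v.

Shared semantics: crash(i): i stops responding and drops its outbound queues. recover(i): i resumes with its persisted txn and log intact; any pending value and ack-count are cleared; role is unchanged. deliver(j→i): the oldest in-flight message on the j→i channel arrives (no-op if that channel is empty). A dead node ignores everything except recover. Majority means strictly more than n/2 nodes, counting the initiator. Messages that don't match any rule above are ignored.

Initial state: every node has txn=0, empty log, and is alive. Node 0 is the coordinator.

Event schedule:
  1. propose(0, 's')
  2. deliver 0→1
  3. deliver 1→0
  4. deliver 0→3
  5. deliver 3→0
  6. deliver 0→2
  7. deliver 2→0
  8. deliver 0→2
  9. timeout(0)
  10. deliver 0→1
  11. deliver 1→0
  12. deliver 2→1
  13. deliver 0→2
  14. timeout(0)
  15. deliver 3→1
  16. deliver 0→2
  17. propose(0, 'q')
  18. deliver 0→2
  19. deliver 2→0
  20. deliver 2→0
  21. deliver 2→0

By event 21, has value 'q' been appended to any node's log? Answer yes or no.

after 1 — propose(0,'s'): n0:coor/t1/[-]
after 2 — deliver 0→1: n1:part/t1/[-]
after 3 — deliver 1→0: ·
after 4 — deliver 0→3: n3:part/t1/[-]
after 5 — deliver 3→0: ·
after 6 — deliver 0→2: n2:part/t1/[-]
after 7 — deliver 2→0: n0:coor/t1/[s]
after 8 — deliver 0→2: n2:part/t1/[s]
after 9 — timeout(0): n0:coor/t2/[s]
after 10 — deliver 0→1: n1:part/t1/[s]
after 11 — deliver 1→0: ·
after 12 — deliver 2→1: ·
after 13 — deliver 0→2: n2:part/t2/[s]
after 14 — timeout(0): n0:coor/t3/[s]
after 15 — deliver 3→1: ·
after 16 — deliver 0→2: n2:part/t3/[s]
after 17 — propose(0,'q'): n0:coor/t4/[s]
after 18 — deliver 0→2: n2:part/t4/[s]
after 19 — deliver 2→0: ·
after 20 — deliver 2→0: ·
after 21 — deliver 2→0: ·

no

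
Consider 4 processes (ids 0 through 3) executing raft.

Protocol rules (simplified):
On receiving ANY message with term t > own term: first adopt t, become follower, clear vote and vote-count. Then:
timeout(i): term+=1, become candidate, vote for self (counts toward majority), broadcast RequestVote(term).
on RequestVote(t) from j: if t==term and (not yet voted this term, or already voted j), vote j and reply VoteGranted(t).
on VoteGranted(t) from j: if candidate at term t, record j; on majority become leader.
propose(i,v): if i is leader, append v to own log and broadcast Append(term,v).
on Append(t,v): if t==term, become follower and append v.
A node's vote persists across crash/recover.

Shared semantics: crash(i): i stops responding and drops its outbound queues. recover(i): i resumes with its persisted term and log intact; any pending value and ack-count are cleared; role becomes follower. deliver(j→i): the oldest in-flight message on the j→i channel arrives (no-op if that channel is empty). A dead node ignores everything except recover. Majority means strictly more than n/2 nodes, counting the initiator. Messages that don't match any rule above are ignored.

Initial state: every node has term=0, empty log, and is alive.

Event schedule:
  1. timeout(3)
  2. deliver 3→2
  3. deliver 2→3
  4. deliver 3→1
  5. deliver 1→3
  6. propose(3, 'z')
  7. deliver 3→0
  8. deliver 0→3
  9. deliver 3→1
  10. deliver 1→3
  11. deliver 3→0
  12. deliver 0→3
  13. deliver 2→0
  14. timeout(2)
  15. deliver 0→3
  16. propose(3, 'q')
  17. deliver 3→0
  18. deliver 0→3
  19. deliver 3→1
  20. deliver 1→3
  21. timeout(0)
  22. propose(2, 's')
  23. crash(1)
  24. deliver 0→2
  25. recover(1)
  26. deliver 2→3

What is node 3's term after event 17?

[1] timeout(3) → N3(cand t1 [-])
[2] deliver 3→2 → N2(foll t1 [-])
[3] deliver 2→3 → ∅
[4] deliver 3→1 → N1(foll t1 [-])
[5] deliver 1→3 → N3(lead t1 [-])
[6] propose(3,'z') → N3(lead t1 [z])
[7] deliver 3→0 → N0(foll t1 [-])
[8] deliver 0→3 → ∅
[9] deliver 3→1 → N1(foll t1 [z])
[10] deliver 1→3 → ∅
[11] deliver 3→0 → N0(foll t1 [z])
[12] deliver 0→3 → ∅
[13] deliver 2→0 → ∅
[14] timeout(2) → N2(cand t2 [-])
[15] deliver 0→3 → ∅
[16] propose(3,'q') → N3(lead t1 [z,q])
[17] deliver 3→0 → N0(foll t1 [z,q])

1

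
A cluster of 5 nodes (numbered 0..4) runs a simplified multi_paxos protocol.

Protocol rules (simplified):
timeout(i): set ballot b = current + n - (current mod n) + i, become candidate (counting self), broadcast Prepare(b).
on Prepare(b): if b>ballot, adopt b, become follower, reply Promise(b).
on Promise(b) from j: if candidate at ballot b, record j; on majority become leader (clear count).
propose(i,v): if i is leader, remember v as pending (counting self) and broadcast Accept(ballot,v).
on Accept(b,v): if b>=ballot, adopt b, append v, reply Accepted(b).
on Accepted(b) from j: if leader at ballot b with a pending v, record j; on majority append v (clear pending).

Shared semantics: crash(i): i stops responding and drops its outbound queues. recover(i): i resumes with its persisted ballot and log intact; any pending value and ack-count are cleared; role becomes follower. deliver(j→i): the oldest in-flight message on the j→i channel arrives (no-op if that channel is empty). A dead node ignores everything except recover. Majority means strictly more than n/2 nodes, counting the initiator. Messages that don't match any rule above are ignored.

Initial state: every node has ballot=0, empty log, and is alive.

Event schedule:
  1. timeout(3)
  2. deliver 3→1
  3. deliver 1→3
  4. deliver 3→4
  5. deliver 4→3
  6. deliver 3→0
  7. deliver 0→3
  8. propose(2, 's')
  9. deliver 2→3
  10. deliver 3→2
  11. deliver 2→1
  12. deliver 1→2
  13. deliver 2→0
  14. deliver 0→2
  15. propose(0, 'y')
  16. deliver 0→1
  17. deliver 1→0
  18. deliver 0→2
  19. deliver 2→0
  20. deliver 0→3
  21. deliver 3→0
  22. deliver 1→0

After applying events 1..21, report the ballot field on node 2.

8

after 1 — timeout(3): n3:cand/b8/[-]
after 2 — deliver 3→1: n1:foll/b8/[-]
after 3 — deliver 1→3: ·
after 4 — deliver 3→4: n4:foll/b8/[-]
after 5 — deliver 4→3: n3:lead/b8/[-]
after 6 — deliver 3→0: n0:foll/b8/[-]
after 7 — deliver 0→3: ·
after 8 — propose(2,'s'): ·
after 9 — deliver 2→3: ·
after 10 — deliver 3→2: n2:foll/b8/[-]
after 11 — deliver 2→1: ·
after 12 — deliver 1→2: ·
after 13 — deliver 2→0: ·
after 14 — deliver 0→2: ·
after 15 — propose(0,'y'): ·
after 16 — deliver 0→1: ·
after 17 — deliver 1→0: ·
after 18 — deliver 0→2: ·
after 19 — deliver 2→0: ·
after 20 — deliver 0→3: ·
after 21 — deliver 3→0: ·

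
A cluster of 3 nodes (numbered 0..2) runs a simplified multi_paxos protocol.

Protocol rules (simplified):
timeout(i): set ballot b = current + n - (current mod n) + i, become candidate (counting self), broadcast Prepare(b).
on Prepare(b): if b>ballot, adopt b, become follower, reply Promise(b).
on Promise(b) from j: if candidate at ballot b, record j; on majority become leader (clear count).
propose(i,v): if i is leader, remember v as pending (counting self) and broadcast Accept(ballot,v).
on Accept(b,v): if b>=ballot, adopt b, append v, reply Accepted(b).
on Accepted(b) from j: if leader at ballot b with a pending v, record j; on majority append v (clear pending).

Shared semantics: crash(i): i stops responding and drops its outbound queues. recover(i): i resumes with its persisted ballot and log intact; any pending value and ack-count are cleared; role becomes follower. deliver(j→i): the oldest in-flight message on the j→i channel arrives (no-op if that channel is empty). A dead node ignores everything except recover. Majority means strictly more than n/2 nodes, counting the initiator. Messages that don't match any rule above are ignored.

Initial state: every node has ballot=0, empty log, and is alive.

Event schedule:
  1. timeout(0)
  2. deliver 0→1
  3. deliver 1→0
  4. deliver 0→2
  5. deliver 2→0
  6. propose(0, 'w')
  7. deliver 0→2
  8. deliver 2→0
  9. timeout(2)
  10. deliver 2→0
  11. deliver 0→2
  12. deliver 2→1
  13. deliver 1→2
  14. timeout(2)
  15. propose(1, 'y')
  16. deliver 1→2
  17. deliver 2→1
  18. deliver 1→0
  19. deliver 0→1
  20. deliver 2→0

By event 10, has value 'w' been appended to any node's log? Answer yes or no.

yes

[1] timeout(0) → N0(cand b3 [-])
[2] deliver 0→1 → N1(foll b3 [-])
[3] deliver 1→0 → N0(lead b3 [-])
[4] deliver 0→2 → N2(foll b3 [-])
[5] deliver 2→0 → ∅
[6] propose(0,'w') → ∅
[7] deliver 0→2 → N2(foll b3 [w])
[8] deliver 2→0 → N0(lead b3 [w])
[9] timeout(2) → N2(cand b8 [w])
[10] deliver 2→0 → N0(foll b8 [w])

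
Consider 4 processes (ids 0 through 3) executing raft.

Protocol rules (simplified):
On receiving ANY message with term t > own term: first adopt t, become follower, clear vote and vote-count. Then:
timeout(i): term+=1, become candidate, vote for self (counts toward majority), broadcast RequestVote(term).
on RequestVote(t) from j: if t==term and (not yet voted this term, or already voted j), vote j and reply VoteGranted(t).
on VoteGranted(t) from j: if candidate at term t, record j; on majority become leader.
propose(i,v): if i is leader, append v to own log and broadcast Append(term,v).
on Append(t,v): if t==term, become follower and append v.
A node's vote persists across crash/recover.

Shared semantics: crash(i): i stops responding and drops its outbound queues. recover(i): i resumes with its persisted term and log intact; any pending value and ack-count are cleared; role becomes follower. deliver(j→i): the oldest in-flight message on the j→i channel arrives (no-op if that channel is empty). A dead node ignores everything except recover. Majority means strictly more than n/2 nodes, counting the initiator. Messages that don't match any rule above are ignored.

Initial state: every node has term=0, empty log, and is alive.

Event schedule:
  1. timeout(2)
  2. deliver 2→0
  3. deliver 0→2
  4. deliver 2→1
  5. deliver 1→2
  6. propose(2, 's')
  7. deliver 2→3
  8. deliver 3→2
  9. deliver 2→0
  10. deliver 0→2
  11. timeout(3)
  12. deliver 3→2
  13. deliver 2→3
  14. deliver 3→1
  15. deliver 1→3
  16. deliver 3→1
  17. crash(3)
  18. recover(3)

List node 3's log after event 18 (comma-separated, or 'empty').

[1] timeout(2) → N2(cand t1 [-])
[2] deliver 2→0 → N0(foll t1 [-])
[3] deliver 0→2 → ∅
[4] deliver 2→1 → N1(foll t1 [-])
[5] deliver 1→2 → N2(lead t1 [-])
[6] propose(2,'s') → N2(lead t1 [s])
[7] deliver 2→3 → N3(foll t1 [-])
[8] deliver 3→2 → ∅
[9] deliver 2→0 → N0(foll t1 [s])
[10] deliver 0→2 → ∅
[11] timeout(3) → N3(cand t2 [-])
[12] deliver 3→2 → N2(foll t2 [s])
[13] deliver 2→3 → ∅
[14] deliver 3→1 → N1(foll t2 [-])
[15] deliver 1→3 → ∅
[16] deliver 3→1 → ∅
[17] crash(3) → N3(✗cand t2 [-])
[18] recover(3) → N3(foll t2 [-])

empty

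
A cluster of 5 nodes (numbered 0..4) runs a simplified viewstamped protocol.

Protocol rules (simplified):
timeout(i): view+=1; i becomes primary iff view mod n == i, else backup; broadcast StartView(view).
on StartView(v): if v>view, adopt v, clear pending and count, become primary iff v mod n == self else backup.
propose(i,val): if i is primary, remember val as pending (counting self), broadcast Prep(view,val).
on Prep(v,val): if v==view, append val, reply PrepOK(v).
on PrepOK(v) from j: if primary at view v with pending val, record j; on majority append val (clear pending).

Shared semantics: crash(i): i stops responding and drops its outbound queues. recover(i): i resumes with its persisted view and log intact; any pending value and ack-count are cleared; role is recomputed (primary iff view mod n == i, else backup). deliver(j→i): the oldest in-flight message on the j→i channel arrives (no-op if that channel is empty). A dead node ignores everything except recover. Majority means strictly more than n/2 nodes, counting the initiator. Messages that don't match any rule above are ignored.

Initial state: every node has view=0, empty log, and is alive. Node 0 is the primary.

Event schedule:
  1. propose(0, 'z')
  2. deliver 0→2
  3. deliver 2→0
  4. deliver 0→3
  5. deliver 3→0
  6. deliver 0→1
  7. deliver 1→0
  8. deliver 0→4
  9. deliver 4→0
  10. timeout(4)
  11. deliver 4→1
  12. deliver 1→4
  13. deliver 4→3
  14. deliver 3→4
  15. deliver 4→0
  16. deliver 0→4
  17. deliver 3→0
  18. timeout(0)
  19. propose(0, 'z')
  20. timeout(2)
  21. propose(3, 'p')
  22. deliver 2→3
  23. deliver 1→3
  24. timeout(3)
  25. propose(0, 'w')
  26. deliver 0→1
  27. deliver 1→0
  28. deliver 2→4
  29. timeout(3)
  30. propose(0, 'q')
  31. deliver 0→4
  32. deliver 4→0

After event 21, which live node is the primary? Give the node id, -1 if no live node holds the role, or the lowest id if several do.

1

e1 propose(0,'z'): ·
e2 deliver 0→2: 2[back,v=0,z]
e3 deliver 2→0: ·
e4 deliver 0→3: 3[back,v=0,z]
e5 deliver 3→0: 0[prim,v=0,z]
e6 deliver 0→1: 1[back,v=0,z]
e7 deliver 1→0: ·
e8 deliver 0→4: 4[back,v=0,z]
e9 deliver 4→0: ·
e10 timeout(4): 4[back,v=1,z]
e11 deliver 4→1: 1[prim,v=1,z]
e12 deliver 1→4: ·
e13 deliver 4→3: 3[back,v=1,z]
e14 deliver 3→4: ·
e15 deliver 4→0: 0[back,v=1,z]
e16 deliver 0→4: ·
e17 deliver 3→0: ·
e18 timeout(0): 0[back,v=2,z]
e19 propose(0,'z'): ·
e20 timeout(2): 2[back,v=1,z]
e21 propose(3,'p'): ·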